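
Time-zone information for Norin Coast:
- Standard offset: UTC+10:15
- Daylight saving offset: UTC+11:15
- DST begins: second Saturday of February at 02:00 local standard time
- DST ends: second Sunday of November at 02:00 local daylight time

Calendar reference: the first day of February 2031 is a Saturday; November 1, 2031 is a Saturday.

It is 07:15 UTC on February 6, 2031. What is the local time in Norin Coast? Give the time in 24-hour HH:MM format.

17:30

1 February 2031 is a Saturday, so the first Saturday is February 1 and the second is February 8.
1 November 2031 is a Saturday, so the first Sunday is November 2 and the second is November 9.
At the standard offset (UTC+10:15), 07:15 UTC + 10h15m = 17:30 Norin Coast standard time.
The standard-time date in Norin Coast, February 6, 2031, does not fall between 8 February and 9 November, so daylight saving is not in effect and Norin Coast is at UTC+10:15.
07:15 UTC + 10h15m = 17:30 local.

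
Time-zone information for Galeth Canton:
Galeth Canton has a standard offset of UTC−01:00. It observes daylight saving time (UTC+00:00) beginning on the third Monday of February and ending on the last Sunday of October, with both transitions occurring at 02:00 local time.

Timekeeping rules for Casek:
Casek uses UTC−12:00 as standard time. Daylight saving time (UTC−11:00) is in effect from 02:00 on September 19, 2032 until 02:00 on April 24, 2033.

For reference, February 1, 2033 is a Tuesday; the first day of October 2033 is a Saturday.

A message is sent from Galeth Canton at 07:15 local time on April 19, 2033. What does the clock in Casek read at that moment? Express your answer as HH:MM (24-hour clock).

20:15

1 February 2033 is a Tuesday, so the first Monday is February 7 and the third is February 21.
1 October 2033 is a Saturday, so Sundays fall on 2, 9, 16, 23, 30; the last is October 30.
Daylight saving runs 21 February – 30 October; April 19, 2033 is inside that window, so Galeth Canton is at UTC+00:00.
07:15 Galeth Canton − 0h = 07:15 UTC.
At the standard offset (UTC−12:00), 07:15 UTC − 12h = 19:15 Casek standard time (rolling into the previous day, 18 April 2033).
The standard-time date in Casek, April 18, 2033, falls between 19 September 2032 and 24 April 2033, so daylight saving is in effect and Casek is at UTC−11:00.
07:15 UTC − 11h = 20:15 Casek (rolling into the previous day, 18 April 2033).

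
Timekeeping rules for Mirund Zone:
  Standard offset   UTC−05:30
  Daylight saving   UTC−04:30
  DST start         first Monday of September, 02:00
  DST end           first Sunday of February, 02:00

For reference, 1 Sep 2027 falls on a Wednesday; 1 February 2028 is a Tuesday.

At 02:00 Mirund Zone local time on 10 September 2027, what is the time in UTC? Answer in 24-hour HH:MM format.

1 September 2027 is a Wednesday, so the first Monday is September 6.
1 February 2028 is a Tuesday, so the first Sunday is February 6.
Daylight saving runs 6 September 2027 – 6 February 2028; 10 September 2027 is inside that window, so Mirund Zone is at UTC−04:30.
02:00 local + 4h30m = 06:30 UTC.

06:30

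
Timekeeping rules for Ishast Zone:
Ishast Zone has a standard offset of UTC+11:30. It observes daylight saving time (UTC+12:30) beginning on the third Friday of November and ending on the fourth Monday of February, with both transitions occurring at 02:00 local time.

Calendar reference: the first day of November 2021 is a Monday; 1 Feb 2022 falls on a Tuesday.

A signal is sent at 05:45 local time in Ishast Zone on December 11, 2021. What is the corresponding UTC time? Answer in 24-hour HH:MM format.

1 November 2021 is a Monday, so the first Friday is November 5 and the third is November 19.
1 February 2022 is a Tuesday, so the first Monday is February 7 and the fourth is February 28.
Daylight saving runs 19 November 2021 – 28 February 2022; December 11, 2021 is inside that window, so Ishast Zone is at UTC+12:30.
05:45 local − 12h30m = 17:15 UTC (rolling into the previous day, 10 December 2021).

17:15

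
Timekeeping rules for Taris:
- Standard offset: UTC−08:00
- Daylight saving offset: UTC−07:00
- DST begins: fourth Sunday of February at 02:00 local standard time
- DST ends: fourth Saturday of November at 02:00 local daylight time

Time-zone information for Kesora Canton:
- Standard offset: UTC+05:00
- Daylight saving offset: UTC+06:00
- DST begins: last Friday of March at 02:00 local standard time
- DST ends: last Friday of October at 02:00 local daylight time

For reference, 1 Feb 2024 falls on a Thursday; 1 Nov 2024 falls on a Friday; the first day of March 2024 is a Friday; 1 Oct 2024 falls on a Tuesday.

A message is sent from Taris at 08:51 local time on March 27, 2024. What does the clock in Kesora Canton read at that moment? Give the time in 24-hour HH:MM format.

1 February 2024 is a Thursday, so the first Sunday is February 4 and the fourth is February 25.
1 November 2024 is a Friday, so the first Saturday is November 2 and the fourth is November 23.
Daylight saving runs 25 February – 23 November; March 27, 2024 is inside that window, so Taris is at UTC−07:00.
08:51 Taris + 7h = 15:51 UTC.
1 March 2024 is a Friday, so Fridays fall on 1, 8, 15, 22, 29; the last is March 29.
1 October 2024 is a Tuesday, so Fridays fall on 4, 11, 18, 25; the last is October 25.
At the standard offset (UTC+05:00), 15:51 UTC + 5h = 20:51 Kesora Canton standard time.
Daylight saving runs 29 March – 25 October; the standard-time date in Kesora Canton, March 27, 2024, is outside that window, so Kesora Canton is on standard time at UTC+05:00.
15:51 UTC + 5h = 20:51 Kesora Canton.

20:51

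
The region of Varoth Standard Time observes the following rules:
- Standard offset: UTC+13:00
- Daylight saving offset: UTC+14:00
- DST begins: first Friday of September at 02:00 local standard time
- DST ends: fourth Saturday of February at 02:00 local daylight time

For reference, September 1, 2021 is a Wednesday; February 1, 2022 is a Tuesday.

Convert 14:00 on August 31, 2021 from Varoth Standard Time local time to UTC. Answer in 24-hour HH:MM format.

01:00

1 September 2021 is a Wednesday, so the first Friday is September 3.
1 February 2022 is a Tuesday, so the first Saturday is February 5 and the fourth is February 26.
August 31, 2021 is outside the daylight-saving period (3 September 2021 – 26 February 2022), so Varoth Standard Time is on standard time, UTC+13:00.
14:00 local − 13h = 01:00 UTC.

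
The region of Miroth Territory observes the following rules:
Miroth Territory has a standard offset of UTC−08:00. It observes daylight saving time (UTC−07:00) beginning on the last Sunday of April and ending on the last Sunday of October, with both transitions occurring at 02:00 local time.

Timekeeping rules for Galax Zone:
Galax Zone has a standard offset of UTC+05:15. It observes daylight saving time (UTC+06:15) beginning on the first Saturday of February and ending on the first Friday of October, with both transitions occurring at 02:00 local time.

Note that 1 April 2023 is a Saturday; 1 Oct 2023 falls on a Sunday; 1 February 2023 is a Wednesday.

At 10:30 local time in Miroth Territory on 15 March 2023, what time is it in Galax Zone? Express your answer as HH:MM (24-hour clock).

00:45

1 April 2023 is a Saturday, so Sundays fall on 2, 9, 16, 23, 30; the last is April 30.
1 October 2023 is a Sunday, so Sundays fall on 1, 8, 15, 22, 29; the last is October 29.
15 March 2023 does not fall between 30 April and 29 October, so daylight saving is not in effect and Miroth Territory is at UTC−08:00.
10:30 Miroth Territory + 8h = 18:30 UTC.
1 February 2023 is a Wednesday, so the first Saturday is February 4.
1 October 2023 is a Sunday, so the first Friday is October 6.
At the standard offset (UTC+05:15), 18:30 UTC + 5h15m = 23:45 Galax Zone standard time.
The standard-time date in Galax Zone, 15 March 2023, falls between 4 February and 6 October, so daylight saving is in effect and Galax Zone is at UTC+06:15.
18:30 UTC + 6h15m = 00:45 Galax Zone (rolling into the next day, 16 March 2023).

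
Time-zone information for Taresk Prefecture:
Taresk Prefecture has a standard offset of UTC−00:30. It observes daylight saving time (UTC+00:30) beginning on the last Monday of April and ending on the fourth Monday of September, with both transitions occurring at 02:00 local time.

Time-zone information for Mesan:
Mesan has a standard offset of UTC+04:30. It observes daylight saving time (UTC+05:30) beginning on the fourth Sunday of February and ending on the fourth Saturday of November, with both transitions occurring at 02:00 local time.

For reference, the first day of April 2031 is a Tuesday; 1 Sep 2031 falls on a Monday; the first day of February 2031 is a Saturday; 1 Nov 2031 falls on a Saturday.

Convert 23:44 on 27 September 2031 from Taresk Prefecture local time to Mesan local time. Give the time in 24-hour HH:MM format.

05:44

1 April 2031 is a Tuesday, so Mondays fall on 7, 14, 21, 28; the last is April 28.
1 September 2031 is a Monday, so the first Monday is September 1 and the fourth is September 22.
27 September 2031 does not fall between 28 April and 22 September, so daylight saving is not in effect and Taresk Prefecture is at UTC−00:30.
23:44 Taresk Prefecture + 0h30m = 00:14 UTC (rolling into the next day, 28 September 2031).
1 February 2031 is a Saturday, so the first Sunday is February 2 and the fourth is February 23.
1 November 2031 is a Saturday, so the first Saturday is November 1 and the fourth is November 22.
At the standard offset (UTC+04:30), 00:14 UTC + 4h30m = 04:44 Mesan standard time.
The standard-time date in Mesan, 28 September 2031, falls between 23 February and 22 November, so daylight saving is in effect and Mesan is at UTC+05:30.
00:14 UTC + 5h30m = 05:44 Mesan.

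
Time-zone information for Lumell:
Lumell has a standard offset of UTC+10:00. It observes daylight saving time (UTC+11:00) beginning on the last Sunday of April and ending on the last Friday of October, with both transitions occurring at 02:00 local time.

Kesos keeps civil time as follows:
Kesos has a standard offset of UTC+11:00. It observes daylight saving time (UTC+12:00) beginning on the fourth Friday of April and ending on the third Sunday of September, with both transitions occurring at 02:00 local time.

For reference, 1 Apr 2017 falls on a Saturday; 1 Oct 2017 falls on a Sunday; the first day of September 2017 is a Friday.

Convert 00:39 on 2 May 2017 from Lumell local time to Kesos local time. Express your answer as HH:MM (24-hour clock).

01:39

1 April 2017 is a Saturday, so Sundays fall on 2, 9, 16, 23, 30; the last is April 30.
1 October 2017 is a Sunday, so Fridays fall on 6, 13, 20, 27; the last is October 27.
2 May 2017 falls between 30 April and 27 October, so daylight saving is in effect and Lumell is at UTC+11:00.
00:39 Lumell − 11h = 13:39 UTC (rolling into the previous day, 1 May 2017).
1 April 2017 is a Saturday, so the first Friday is April 7 and the fourth is April 28.
1 September 2017 is a Friday, so the first Sunday is September 3 and the third is September 17.
At the standard offset (UTC+11:00), 13:39 UTC + 11h = 00:39 Kesos standard time (rolling into the next day, 2 May 2017).
Daylight saving runs 28 April – 17 September; the standard-time date in Kesos, 2 May 2017, is inside that window, so Kesos is at UTC+12:00.
13:39 UTC + 12h = 01:39 Kesos (rolling into the next day, 2 May 2017).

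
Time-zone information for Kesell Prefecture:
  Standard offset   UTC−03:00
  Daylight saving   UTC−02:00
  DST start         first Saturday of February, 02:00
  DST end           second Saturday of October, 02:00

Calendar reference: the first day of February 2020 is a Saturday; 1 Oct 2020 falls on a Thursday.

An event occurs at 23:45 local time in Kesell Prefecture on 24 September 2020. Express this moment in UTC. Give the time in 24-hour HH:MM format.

01:45

1 February 2020 is a Saturday, so the first Saturday is February 1.
1 October 2020 is a Thursday, so the first Saturday is October 3 and the second is October 10.
24 September 2020 falls between 1 February and 10 October, so daylight saving is in effect and Kesell Prefecture is at UTC−02:00.
23:45 local + 2h = 01:45 UTC (rolling into the next day, 25 September 2020).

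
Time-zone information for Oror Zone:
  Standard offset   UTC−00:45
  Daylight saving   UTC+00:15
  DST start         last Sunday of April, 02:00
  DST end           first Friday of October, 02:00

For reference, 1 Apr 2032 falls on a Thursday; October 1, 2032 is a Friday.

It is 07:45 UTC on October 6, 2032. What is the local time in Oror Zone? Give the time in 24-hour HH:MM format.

07:00

1 April 2032 is a Thursday, so Sundays fall on 4, 11, 18, 25; the last is April 25.
1 October 2032 is a Friday, so the first Friday is October 1.
At the standard offset (UTC−00:45), 07:45 UTC − 0h45m = 07:00 Oror Zone standard time.
Daylight saving runs 25 April – 1 October; the standard-time date in Oror Zone, October 6, 2032, is outside that window, so Oror Zone is on standard time at UTC−00:45.
07:45 UTC − 0h45m = 07:00 local.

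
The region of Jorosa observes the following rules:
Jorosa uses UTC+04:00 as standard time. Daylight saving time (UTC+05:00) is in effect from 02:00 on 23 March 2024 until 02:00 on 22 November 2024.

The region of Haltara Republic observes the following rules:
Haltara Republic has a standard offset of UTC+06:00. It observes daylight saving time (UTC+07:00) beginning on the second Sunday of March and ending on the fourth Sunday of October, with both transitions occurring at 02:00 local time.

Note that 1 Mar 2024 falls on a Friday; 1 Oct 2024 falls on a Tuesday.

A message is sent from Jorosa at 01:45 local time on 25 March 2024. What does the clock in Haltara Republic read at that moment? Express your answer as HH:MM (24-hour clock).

03:45

Daylight saving runs 23 March – 22 November; 25 March 2024 is inside that window, so Jorosa is at UTC+05:00.
01:45 Jorosa − 5h = 20:45 UTC (rolling into the previous day, 24 March 2024).
1 March 2024 is a Friday, so the first Sunday is March 3 and the second is March 10.
1 October 2024 is a Tuesday, so the first Sunday is October 6 and the fourth is October 27.
At the standard offset (UTC+06:00), 20:45 UTC + 6h = 02:45 Haltara Republic standard time (rolling into the next day, 25 March 2024).
The standard-time date in Haltara Republic, 25 March 2024, falls between 10 March and 27 October, so daylight saving is in effect and Haltara Republic is at UTC+07:00.
20:45 UTC + 7h = 03:45 Haltara Republic (rolling into the next day, 25 March 2024).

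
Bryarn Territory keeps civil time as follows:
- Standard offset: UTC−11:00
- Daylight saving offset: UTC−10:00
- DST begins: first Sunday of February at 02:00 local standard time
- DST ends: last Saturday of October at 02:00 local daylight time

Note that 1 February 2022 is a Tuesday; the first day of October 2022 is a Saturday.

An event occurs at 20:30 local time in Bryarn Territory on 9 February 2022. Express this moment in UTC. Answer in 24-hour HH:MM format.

06:30

1 February 2022 is a Tuesday, so the first Sunday is February 6.
1 October 2022 is a Saturday, so Saturdays fall on 1, 8, 15, 22, 29; the last is October 29.
Daylight saving runs 6 February – 29 October; 9 February 2022 is inside that window, so Bryarn Territory is at UTC−10:00.
20:30 local + 10h = 06:30 UTC (rolling into the next day, 10 February 2022).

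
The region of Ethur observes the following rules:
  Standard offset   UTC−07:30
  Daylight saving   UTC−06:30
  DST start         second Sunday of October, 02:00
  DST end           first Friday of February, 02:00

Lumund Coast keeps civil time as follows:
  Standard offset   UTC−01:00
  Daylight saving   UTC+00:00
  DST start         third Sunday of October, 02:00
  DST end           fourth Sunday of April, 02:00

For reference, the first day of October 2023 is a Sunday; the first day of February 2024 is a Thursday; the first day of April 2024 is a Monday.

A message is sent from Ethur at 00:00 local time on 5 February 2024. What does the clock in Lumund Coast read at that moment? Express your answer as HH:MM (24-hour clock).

1 October 2023 is a Sunday, so the first Sunday is October 1 and the second is October 8.
1 February 2024 is a Thursday, so the first Friday is February 2.
Daylight saving runs 8 October 2023 – 2 February 2024; 5 February 2024 is outside that window, so Ethur is on standard time at UTC−07:30.
00:00 Ethur + 7h30m = 07:30 UTC.
1 October 2023 is a Sunday, so the first Sunday is October 1 and the third is October 15.
1 April 2024 is a Monday, so the first Sunday is April 7 and the fourth is April 28.
At the standard offset (UTC−01:00), 07:30 UTC − 1h = 06:30 Lumund Coast standard time.
The standard-time date in Lumund Coast, 5 February 2024, falls between 15 October 2023 and 28 April 2024, so daylight saving is in effect and Lumund Coast is at UTC+00:00.
07:30 UTC + 0h = 07:30 Lumund Coast.

07:30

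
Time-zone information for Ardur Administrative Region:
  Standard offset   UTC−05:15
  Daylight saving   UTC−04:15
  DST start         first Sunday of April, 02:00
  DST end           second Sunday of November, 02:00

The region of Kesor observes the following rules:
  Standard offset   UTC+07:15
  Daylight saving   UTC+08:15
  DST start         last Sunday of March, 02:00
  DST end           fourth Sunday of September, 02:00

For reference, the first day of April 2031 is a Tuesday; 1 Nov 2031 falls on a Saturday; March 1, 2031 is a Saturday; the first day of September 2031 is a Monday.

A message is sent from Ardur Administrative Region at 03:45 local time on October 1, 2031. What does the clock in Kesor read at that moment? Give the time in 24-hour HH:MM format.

15:15

1 April 2031 is a Tuesday, so the first Sunday is April 6.
1 November 2031 is a Saturday, so the first Sunday is November 2 and the second is November 9.
Daylight saving runs 6 April – 9 November; October 1, 2031 is inside that window, so Ardur Administrative Region is at UTC−04:15.
03:45 Ardur Administrative Region + 4h15m = 08:00 UTC.
1 March 2031 is a Saturday, so Sundays fall on 2, 9, 16, 23, 30; the last is March 30.
1 September 2031 is a Monday, so the first Sunday is September 7 and the fourth is September 28.
At the standard offset (UTC+07:15), 08:00 UTC + 7h15m = 15:15 Kesor standard time.
The standard-time date in Kesor, October 1, 2031, does not fall between 30 March and 28 September, so daylight saving is not in effect and Kesor is at UTC+07:15.
08:00 UTC + 7h15m = 15:15 Kesor.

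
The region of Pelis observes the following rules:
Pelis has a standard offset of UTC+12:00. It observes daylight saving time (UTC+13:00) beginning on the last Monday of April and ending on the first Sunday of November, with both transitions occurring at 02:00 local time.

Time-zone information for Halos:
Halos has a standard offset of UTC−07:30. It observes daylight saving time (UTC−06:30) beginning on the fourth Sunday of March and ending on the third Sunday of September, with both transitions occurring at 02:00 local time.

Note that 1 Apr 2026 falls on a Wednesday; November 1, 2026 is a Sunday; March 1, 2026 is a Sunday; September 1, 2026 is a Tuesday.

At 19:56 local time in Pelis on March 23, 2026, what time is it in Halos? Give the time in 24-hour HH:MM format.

1 April 2026 is a Wednesday, so Mondays fall on 6, 13, 20, 27; the last is April 27.
1 November 2026 is a Sunday, so the first Sunday is November 1.
March 23, 2026 is outside the daylight-saving period (27 April – 1 November), so Pelis is on standard time, UTC+12:00.
19:56 Pelis − 12h = 07:56 UTC.
1 March 2026 is a Sunday, so the first Sunday is March 1 and the fourth is March 22.
1 September 2026 is a Tuesday, so the first Sunday is September 6 and the third is September 20.
At the standard offset (UTC−07:30), 07:56 UTC − 7h30m = 00:26 Halos standard time.
The standard-time date in Halos, March 23, 2026, falls between 22 March and 20 September, so daylight saving is in effect and Halos is at UTC−06:30.
07:56 UTC − 6h30m = 01:26 Halos.

01:26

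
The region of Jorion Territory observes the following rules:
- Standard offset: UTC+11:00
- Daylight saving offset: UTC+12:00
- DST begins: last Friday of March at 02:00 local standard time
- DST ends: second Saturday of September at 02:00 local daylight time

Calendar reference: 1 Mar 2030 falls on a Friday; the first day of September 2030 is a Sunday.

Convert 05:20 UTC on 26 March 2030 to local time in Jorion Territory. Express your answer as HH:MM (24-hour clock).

16:20

1 March 2030 is a Friday, so Fridays fall on 1, 8, 15, 22, 29; the last is March 29.
1 September 2030 is a Sunday, so the first Saturday is September 7 and the second is September 14.
At the standard offset (UTC+11:00), 05:20 UTC + 11h = 16:20 Jorion Territory standard time.
The standard-time date in Jorion Territory, 26 March 2030, is outside the daylight-saving period (29 March – 14 September), so Jorion Territory is on standard time, UTC+11:00.
05:20 UTC + 11h = 16:20 local.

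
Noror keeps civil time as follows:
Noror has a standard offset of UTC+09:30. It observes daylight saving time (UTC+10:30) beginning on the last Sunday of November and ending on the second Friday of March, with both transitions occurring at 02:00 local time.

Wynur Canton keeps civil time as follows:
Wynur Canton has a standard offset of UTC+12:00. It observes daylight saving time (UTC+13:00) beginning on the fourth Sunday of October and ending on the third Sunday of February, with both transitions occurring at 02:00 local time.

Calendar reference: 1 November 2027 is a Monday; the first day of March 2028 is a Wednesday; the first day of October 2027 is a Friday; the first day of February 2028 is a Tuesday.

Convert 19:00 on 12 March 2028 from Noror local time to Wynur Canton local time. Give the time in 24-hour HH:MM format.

1 November 2027 is a Monday, so Sundays fall on 7, 14, 21, 28; the last is November 28.
1 March 2028 is a Wednesday, so the first Friday is March 3 and the second is March 10.
12 March 2028 is outside the daylight-saving period (28 November 2027 – 10 March 2028), so Noror is on standard time, UTC+09:30.
19:00 Noror − 9h30m = 09:30 UTC.
1 October 2027 is a Friday, so the first Sunday is October 3 and the fourth is October 24.
1 February 2028 is a Tuesday, so the first Sunday is February 6 and the third is February 20.
At the standard offset (UTC+12:00), 09:30 UTC + 12h = 21:30 Wynur Canton standard time.
The standard-time date in Wynur Canton, 12 March 2028, is outside the daylight-saving period (24 October 2027 – 20 February 2028), so Wynur Canton is on standard time, UTC+12:00.
09:30 UTC + 12h = 21:30 Wynur Canton.

21:30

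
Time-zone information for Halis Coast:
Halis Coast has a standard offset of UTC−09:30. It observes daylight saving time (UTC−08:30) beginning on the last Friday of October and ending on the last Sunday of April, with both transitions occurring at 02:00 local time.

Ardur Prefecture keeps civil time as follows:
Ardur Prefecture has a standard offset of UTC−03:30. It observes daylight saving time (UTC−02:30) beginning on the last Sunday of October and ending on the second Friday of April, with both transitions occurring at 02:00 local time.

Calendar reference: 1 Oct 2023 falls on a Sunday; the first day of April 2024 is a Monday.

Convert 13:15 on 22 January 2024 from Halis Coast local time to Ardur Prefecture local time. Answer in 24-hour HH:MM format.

19:15

1 October 2023 is a Sunday, so Fridays fall on 6, 13, 20, 27; the last is October 27.
1 April 2024 is a Monday, so Sundays fall on 7, 14, 21, 28; the last is April 28.
Daylight saving runs 27 October 2023 – 28 April 2024; 22 January 2024 is inside that window, so Halis Coast is at UTC−08:30.
13:15 Halis Coast + 8h30m = 21:45 UTC.
1 October 2023 is a Sunday, so Sundays fall on 1, 8, 15, 22, 29; the last is October 29.
1 April 2024 is a Monday, so the first Friday is April 5 and the second is April 12.
At the standard offset (UTC−03:30), 21:45 UTC − 3h30m = 18:15 Ardur Prefecture standard time.
The standard-time date in Ardur Prefecture, 22 January 2024, falls between 29 October 2023 and 12 April 2024, so daylight saving is in effect and Ardur Prefecture is at UTC−02:30.
21:45 UTC − 2h30m = 19:15 Ardur Prefecture.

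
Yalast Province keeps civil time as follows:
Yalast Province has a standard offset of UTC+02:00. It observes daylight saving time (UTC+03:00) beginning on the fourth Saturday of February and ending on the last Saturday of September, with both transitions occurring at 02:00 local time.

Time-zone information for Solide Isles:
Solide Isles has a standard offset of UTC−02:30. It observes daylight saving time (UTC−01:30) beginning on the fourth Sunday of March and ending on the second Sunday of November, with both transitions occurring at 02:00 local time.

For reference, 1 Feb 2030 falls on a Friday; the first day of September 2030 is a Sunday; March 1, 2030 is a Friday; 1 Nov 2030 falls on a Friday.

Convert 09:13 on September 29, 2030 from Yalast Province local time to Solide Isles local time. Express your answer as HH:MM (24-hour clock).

1 February 2030 is a Friday, so the first Saturday is February 2 and the fourth is February 23.
1 September 2030 is a Sunday, so Saturdays fall on 7, 14, 21, 28; the last is September 28.
September 29, 2030 does not fall between 23 February and 28 September, so daylight saving is not in effect and Yalast Province is at UTC+02:00.
09:13 Yalast Province − 2h = 07:13 UTC.
1 March 2030 is a Friday, so the first Sunday is March 3 and the fourth is March 24.
1 November 2030 is a Friday, so the first Sunday is November 3 and the second is November 10.
At the standard offset (UTC−02:30), 07:13 UTC − 2h30m = 04:43 Solide Isles standard time.
The standard-time date in Solide Isles, September 29, 2030, falls between 24 March and 10 November, so daylight saving is in effect and Solide Isles is at UTC−01:30.
07:13 UTC − 1h30m = 05:43 Solide Isles.

05:43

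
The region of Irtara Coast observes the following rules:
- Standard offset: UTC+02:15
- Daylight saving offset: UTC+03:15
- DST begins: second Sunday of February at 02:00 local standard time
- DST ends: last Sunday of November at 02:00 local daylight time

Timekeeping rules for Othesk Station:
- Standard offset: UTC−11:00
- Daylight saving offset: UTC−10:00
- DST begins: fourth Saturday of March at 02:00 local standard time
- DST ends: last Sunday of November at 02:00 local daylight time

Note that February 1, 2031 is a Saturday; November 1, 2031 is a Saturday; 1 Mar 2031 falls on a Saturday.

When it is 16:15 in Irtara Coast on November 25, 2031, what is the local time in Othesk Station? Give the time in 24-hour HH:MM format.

1 February 2031 is a Saturday, so the first Sunday is February 2 and the second is February 9.
1 November 2031 is a Saturday, so Sundays fall on 2, 9, 16, 23, 30; the last is November 30.
Daylight saving runs 9 February – 30 November; November 25, 2031 is inside that window, so Irtara Coast is at UTC+03:15.
16:15 Irtara Coast − 3h15m = 13:00 UTC.
1 March 2031 is a Saturday, so the first Saturday is March 1 and the fourth is March 22.
1 November 2031 is a Saturday, so Sundays fall on 2, 9, 16, 23, 30; the last is November 30.
At the standard offset (UTC−11:00), 13:00 UTC − 11h = 02:00 Othesk Station standard time.
The standard-time date in Othesk Station, November 25, 2031, falls between 22 March and 30 November, so daylight saving is in effect and Othesk Station is at UTC−10:00.
13:00 UTC − 10h = 03:00 Othesk Station.

03:00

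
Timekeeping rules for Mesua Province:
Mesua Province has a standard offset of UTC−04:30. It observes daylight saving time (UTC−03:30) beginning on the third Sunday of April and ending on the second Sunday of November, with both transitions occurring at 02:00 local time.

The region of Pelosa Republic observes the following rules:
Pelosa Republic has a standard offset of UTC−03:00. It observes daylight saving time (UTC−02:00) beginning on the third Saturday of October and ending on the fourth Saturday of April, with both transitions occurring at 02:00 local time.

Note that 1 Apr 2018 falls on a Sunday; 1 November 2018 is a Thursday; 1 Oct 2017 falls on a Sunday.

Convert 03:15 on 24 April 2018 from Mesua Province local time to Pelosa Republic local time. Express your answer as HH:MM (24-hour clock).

1 April 2018 is a Sunday, so the first Sunday is April 1 and the third is April 15.
1 November 2018 is a Thursday, so the first Sunday is November 4 and the second is November 11.
24 April 2018 lies within the daylight-saving period (15 April – 11 November), so Mesua Province is on daylight time, UTC−03:30.
03:15 Mesua Province + 3h30m = 06:45 UTC.
1 October 2017 is a Sunday, so the first Saturday is October 7 and the third is October 21.
1 April 2018 is a Sunday, so the first Saturday is April 7 and the fourth is April 28.
At the standard offset (UTC−03:00), 06:45 UTC − 3h = 03:45 Pelosa Republic standard time.
Daylight saving runs 21 October 2017 – 28 April 2018; the standard-time date in Pelosa Republic, 24 April 2018, is inside that window, so Pelosa Republic is at UTC−02:00.
06:45 UTC − 2h = 04:45 Pelosa Republic.

04:45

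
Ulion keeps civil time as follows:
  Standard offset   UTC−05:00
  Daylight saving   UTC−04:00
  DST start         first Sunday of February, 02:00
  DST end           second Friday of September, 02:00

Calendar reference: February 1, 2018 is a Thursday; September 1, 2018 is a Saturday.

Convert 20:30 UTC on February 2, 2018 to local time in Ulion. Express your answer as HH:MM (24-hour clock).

1 February 2018 is a Thursday, so the first Sunday is February 4.
1 September 2018 is a Saturday, so the first Friday is September 7 and the second is September 14.
At the standard offset (UTC−05:00), 20:30 UTC − 5h = 15:30 Ulion standard time.
The standard-time date in Ulion, February 2, 2018, does not fall between 4 February and 14 September, so daylight saving is not in effect and Ulion is at UTC−05:00.
20:30 UTC − 5h = 15:30 local.

15:30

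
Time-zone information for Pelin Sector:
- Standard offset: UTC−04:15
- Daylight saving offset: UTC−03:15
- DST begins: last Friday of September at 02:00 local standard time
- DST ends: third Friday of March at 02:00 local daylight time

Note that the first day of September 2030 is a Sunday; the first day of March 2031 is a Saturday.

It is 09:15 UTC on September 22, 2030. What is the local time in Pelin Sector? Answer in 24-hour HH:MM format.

1 September 2030 is a Sunday, so Fridays fall on 6, 13, 20, 27; the last is September 27.
1 March 2031 is a Saturday, so the first Friday is March 7 and the third is March 21.
At the standard offset (UTC−04:15), 09:15 UTC − 4h15m = 05:00 Pelin Sector standard time.
Daylight saving runs 27 September 2030 – 21 March 2031; the standard-time date in Pelin Sector, September 22, 2030, is outside that window, so Pelin Sector is on standard time at UTC−04:15.
09:15 UTC − 4h15m = 05:00 local.

05:00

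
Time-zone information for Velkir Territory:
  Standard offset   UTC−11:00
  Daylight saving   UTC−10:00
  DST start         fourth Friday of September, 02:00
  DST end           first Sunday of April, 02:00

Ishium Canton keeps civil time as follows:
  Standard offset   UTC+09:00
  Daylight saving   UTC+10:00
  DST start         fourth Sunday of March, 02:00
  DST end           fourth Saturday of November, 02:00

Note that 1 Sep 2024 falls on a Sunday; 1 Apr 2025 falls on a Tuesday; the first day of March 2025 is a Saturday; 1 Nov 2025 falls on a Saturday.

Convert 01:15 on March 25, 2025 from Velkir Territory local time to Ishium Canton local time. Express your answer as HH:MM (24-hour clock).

21:15

1 September 2024 is a Sunday, so the first Friday is September 6 and the fourth is September 27.
1 April 2025 is a Tuesday, so the first Sunday is April 6.
March 25, 2025 falls between 27 September 2024 and 6 April 2025, so daylight saving is in effect and Velkir Territory is at UTC−10:00.
01:15 Velkir Territory + 10h = 11:15 UTC.
1 March 2025 is a Saturday, so the first Sunday is March 2 and the fourth is March 23.
1 November 2025 is a Saturday, so the first Saturday is November 1 and the fourth is November 22.
At the standard offset (UTC+09:00), 11:15 UTC + 9h = 20:15 Ishium Canton standard time.
The standard-time date in Ishium Canton, March 25, 2025, lies within the daylight-saving period (23 March – 22 November), so Ishium Canton is on daylight time, UTC+10:00.
11:15 UTC + 10h = 21:15 Ishium Canton.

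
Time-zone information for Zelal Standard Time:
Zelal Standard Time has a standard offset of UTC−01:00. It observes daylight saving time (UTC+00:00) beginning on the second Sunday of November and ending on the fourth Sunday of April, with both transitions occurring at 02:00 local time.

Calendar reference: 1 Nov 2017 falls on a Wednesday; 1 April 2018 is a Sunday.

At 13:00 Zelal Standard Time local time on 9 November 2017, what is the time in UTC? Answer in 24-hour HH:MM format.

14:00

1 November 2017 is a Wednesday, so the first Sunday is November 5 and the second is November 12.
1 April 2018 is a Sunday, so the first Sunday is April 1 and the fourth is April 22.
9 November 2017 does not fall between 12 November 2017 and 22 April 2018, so daylight saving is not in effect and Zelal Standard Time is at UTC−01:00.
13:00 local + 1h = 14:00 UTC.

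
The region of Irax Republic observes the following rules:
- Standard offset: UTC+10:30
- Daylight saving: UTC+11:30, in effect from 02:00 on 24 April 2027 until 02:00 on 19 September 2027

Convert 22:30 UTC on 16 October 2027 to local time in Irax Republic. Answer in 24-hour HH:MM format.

At the standard offset (UTC+10:30), 22:30 UTC + 10h30m = 09:00 Irax Republic standard time (rolling into the next day, 17 October 2027).
The standard-time date in Irax Republic, 17 October 2027, does not fall between 24 April and 19 September, so daylight saving is not in effect and Irax Republic is at UTC+10:30.
22:30 UTC + 10h30m = 09:00 local (rolling into the next day, 17 October 2027).

09:00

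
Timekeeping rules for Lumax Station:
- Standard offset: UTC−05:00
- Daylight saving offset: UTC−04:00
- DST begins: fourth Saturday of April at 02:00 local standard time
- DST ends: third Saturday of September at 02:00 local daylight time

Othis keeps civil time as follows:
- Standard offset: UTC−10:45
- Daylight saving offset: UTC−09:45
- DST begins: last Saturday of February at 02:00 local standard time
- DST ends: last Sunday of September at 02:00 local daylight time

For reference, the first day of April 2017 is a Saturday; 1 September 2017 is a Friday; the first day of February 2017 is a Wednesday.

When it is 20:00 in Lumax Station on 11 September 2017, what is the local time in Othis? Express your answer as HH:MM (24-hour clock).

14:15

1 April 2017 is a Saturday, so the first Saturday is April 1 and the fourth is April 22.
1 September 2017 is a Friday, so the first Saturday is September 2 and the third is September 16.
Daylight saving runs 22 April – 16 September; 11 September 2017 is inside that window, so Lumax Station is at UTC−04:00.
20:00 Lumax Station + 4h = 00:00 UTC (rolling into the next day, 12 September 2017).
1 February 2017 is a Wednesday, so Saturdays fall on 4, 11, 18, 25; the last is February 25.
1 September 2017 is a Friday, so Sundays fall on 3, 10, 17, 24; the last is September 24.
At the standard offset (UTC−10:45), 00:00 UTC − 10h45m = 13:15 Othis standard time (rolling into the previous day, 11 September 2017).
The standard-time date in Othis, 11 September 2017, falls between 25 February and 24 September, so daylight saving is in effect and Othis is at UTC−09:45.
00:00 UTC − 9h45m = 14:15 Othis (rolling into the previous day, 11 September 2017).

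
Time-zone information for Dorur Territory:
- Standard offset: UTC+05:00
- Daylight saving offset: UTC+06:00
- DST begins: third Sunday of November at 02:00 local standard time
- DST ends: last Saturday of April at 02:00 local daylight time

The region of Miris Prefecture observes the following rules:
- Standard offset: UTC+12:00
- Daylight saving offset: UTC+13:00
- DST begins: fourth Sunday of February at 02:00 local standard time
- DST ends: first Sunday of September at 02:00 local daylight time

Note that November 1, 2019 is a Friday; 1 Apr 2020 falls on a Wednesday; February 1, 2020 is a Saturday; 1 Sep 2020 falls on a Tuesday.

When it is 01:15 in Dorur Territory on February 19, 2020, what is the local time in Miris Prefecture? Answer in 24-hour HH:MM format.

07:15

1 November 2019 is a Friday, so the first Sunday is November 3 and the third is November 17.
1 April 2020 is a Wednesday, so Saturdays fall on 4, 11, 18, 25; the last is April 25.
Daylight saving runs 17 November 2019 – 25 April 2020; February 19, 2020 is inside that window, so Dorur Territory is at UTC+06:00.
01:15 Dorur Territory − 6h = 19:15 UTC (rolling into the previous day, 18 February 2020).
1 February 2020 is a Saturday, so the first Sunday is February 2 and the fourth is February 23.
1 September 2020 is a Tuesday, so the first Sunday is September 6.
At the standard offset (UTC+12:00), 19:15 UTC + 12h = 07:15 Miris Prefecture standard time (rolling into the next day, 19 February 2020).
Daylight saving runs 23 February – 6 September; the standard-time date in Miris Prefecture, February 19, 2020, is outside that window, so Miris Prefecture is on standard time at UTC+12:00.
19:15 UTC + 12h = 07:15 Miris Prefecture (rolling into the next day, 19 February 2020).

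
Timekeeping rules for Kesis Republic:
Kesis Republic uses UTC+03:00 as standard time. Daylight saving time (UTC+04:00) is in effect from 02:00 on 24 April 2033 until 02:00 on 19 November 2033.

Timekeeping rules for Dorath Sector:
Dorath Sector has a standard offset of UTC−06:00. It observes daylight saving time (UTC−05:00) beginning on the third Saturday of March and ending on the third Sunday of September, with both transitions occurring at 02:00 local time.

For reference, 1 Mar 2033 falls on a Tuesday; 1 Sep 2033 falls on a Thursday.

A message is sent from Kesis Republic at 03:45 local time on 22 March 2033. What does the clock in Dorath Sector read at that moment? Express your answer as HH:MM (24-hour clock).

22 March 2033 does not fall between 24 April and 19 November, so daylight saving is not in effect and Kesis Republic is at UTC+03:00.
03:45 Kesis Republic − 3h = 00:45 UTC.
1 March 2033 is a Tuesday, so the first Saturday is March 5 and the third is March 19.
1 September 2033 is a Thursday, so the first Sunday is September 4 and the third is September 18.
At the standard offset (UTC−06:00), 00:45 UTC − 6h = 18:45 Dorath Sector standard time (rolling into the previous day, 21 March 2033).
The standard-time date in Dorath Sector, 21 March 2033, falls between 19 March and 18 September, so daylight saving is in effect and Dorath Sector is at UTC−05:00.
00:45 UTC − 5h = 19:45 Dorath Sector (rolling into the previous day, 21 March 2033).

19:45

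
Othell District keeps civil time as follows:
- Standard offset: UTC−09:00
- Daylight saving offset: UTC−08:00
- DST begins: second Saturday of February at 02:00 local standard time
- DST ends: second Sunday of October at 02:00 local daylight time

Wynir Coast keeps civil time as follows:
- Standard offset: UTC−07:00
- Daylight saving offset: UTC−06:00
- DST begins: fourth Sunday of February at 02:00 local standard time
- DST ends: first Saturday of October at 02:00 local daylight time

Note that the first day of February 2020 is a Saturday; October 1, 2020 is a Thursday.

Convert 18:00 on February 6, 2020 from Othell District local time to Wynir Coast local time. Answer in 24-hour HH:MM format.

20:00

1 February 2020 is a Saturday, so the first Saturday is February 1 and the second is February 8.
1 October 2020 is a Thursday, so the first Sunday is October 4 and the second is October 11.
Daylight saving runs 8 February – 11 October; February 6, 2020 is outside that window, so Othell District is on standard time at UTC−09:00.
18:00 Othell District + 9h = 03:00 UTC (rolling into the next day, 7 February 2020).
1 February 2020 is a Saturday, so the first Sunday is February 2 and the fourth is February 23.
1 October 2020 is a Thursday, so the first Saturday is October 3.
At the standard offset (UTC−07:00), 03:00 UTC − 7h = 20:00 Wynir Coast standard time (rolling into the previous day, 6 February 2020).
The standard-time date in Wynir Coast, February 6, 2020, is outside the daylight-saving period (23 February – 3 October), so Wynir Coast is on standard time, UTC−07:00.
03:00 UTC − 7h = 20:00 Wynir Coast (rolling into the previous day, 6 February 2020).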